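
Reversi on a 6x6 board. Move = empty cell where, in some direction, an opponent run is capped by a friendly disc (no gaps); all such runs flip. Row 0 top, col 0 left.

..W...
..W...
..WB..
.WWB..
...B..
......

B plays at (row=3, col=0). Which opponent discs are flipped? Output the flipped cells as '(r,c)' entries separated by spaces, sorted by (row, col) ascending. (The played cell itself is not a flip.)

Answer: (3,1) (3,2)

Derivation:
Dir NW: edge -> no flip
Dir N: first cell '.' (not opp) -> no flip
Dir NE: first cell '.' (not opp) -> no flip
Dir W: edge -> no flip
Dir E: opp run (3,1) (3,2) capped by B -> flip
Dir SW: edge -> no flip
Dir S: first cell '.' (not opp) -> no flip
Dir SE: first cell '.' (not opp) -> no flip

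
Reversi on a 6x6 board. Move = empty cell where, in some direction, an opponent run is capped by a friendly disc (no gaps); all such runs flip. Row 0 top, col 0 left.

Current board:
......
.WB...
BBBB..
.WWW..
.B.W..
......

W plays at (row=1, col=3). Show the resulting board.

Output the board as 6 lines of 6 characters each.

Place W at (1,3); scan 8 dirs for brackets.
Dir NW: first cell '.' (not opp) -> no flip
Dir N: first cell '.' (not opp) -> no flip
Dir NE: first cell '.' (not opp) -> no flip
Dir W: opp run (1,2) capped by W -> flip
Dir E: first cell '.' (not opp) -> no flip
Dir SW: opp run (2,2) capped by W -> flip
Dir S: opp run (2,3) capped by W -> flip
Dir SE: first cell '.' (not opp) -> no flip
All flips: (1,2) (2,2) (2,3)

Answer: ......
.WWW..
BBWW..
.WWW..
.B.W..
......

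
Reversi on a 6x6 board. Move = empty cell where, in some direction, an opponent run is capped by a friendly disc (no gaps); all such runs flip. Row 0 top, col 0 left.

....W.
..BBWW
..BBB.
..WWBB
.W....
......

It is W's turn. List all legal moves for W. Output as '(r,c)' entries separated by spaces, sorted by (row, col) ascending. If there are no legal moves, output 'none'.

(0,1): no bracket -> illegal
(0,2): flips 2 -> legal
(0,3): flips 2 -> legal
(1,1): flips 3 -> legal
(2,1): no bracket -> illegal
(2,5): no bracket -> illegal
(3,1): flips 2 -> legal
(4,3): no bracket -> illegal
(4,4): flips 2 -> legal
(4,5): no bracket -> illegal

Answer: (0,2) (0,3) (1,1) (3,1) (4,4)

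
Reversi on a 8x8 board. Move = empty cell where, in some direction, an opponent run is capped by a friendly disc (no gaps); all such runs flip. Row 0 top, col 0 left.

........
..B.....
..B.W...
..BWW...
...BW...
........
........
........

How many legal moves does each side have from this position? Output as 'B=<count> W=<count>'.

Answer: B=5 W=5

Derivation:
-- B to move --
(1,3): no bracket -> illegal
(1,4): no bracket -> illegal
(1,5): no bracket -> illegal
(2,3): flips 1 -> legal
(2,5): flips 1 -> legal
(3,5): flips 2 -> legal
(4,2): no bracket -> illegal
(4,5): flips 1 -> legal
(5,3): no bracket -> illegal
(5,4): no bracket -> illegal
(5,5): flips 2 -> legal
B mobility = 5
-- W to move --
(0,1): no bracket -> illegal
(0,2): no bracket -> illegal
(0,3): no bracket -> illegal
(1,1): flips 1 -> legal
(1,3): no bracket -> illegal
(2,1): no bracket -> illegal
(2,3): no bracket -> illegal
(3,1): flips 1 -> legal
(4,1): no bracket -> illegal
(4,2): flips 1 -> legal
(5,2): flips 1 -> legal
(5,3): flips 1 -> legal
(5,4): no bracket -> illegal
W mobility = 5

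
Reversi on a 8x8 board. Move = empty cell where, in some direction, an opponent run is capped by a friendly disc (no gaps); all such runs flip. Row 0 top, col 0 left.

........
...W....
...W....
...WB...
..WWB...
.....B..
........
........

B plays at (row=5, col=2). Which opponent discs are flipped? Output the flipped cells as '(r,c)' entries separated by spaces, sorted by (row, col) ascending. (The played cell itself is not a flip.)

Dir NW: first cell '.' (not opp) -> no flip
Dir N: opp run (4,2), next='.' -> no flip
Dir NE: opp run (4,3) capped by B -> flip
Dir W: first cell '.' (not opp) -> no flip
Dir E: first cell '.' (not opp) -> no flip
Dir SW: first cell '.' (not opp) -> no flip
Dir S: first cell '.' (not opp) -> no flip
Dir SE: first cell '.' (not opp) -> no flip

Answer: (4,3)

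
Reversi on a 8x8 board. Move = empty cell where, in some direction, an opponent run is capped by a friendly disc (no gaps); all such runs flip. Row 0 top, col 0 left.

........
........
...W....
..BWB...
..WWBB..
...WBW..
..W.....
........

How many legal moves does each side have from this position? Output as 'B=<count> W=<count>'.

-- B to move --
(1,2): flips 1 -> legal
(1,3): no bracket -> illegal
(1,4): flips 1 -> legal
(2,2): flips 1 -> legal
(2,4): no bracket -> illegal
(3,1): no bracket -> illegal
(4,1): flips 2 -> legal
(4,6): no bracket -> illegal
(5,1): no bracket -> illegal
(5,2): flips 3 -> legal
(5,6): flips 1 -> legal
(6,1): no bracket -> illegal
(6,3): no bracket -> illegal
(6,4): no bracket -> illegal
(6,5): flips 1 -> legal
(6,6): flips 1 -> legal
(7,1): flips 2 -> legal
(7,2): no bracket -> illegal
(7,3): no bracket -> illegal
B mobility = 9
-- W to move --
(2,1): flips 1 -> legal
(2,2): flips 1 -> legal
(2,4): no bracket -> illegal
(2,5): flips 1 -> legal
(3,1): flips 1 -> legal
(3,5): flips 3 -> legal
(3,6): no bracket -> illegal
(4,1): flips 1 -> legal
(4,6): flips 2 -> legal
(5,6): flips 2 -> legal
(6,3): no bracket -> illegal
(6,4): no bracket -> illegal
(6,5): flips 1 -> legal
W mobility = 9

Answer: B=9 W=9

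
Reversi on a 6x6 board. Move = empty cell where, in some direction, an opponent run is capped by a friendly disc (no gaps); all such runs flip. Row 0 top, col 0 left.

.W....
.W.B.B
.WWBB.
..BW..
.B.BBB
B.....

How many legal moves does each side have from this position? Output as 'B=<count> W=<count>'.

Answer: B=7 W=8

Derivation:
-- B to move --
(0,0): flips 3 -> legal
(0,2): no bracket -> illegal
(1,0): flips 1 -> legal
(1,2): flips 1 -> legal
(2,0): flips 2 -> legal
(3,0): no bracket -> illegal
(3,1): flips 1 -> legal
(3,4): flips 1 -> legal
(4,2): flips 1 -> legal
B mobility = 7
-- W to move --
(0,2): no bracket -> illegal
(0,3): flips 2 -> legal
(0,4): flips 1 -> legal
(0,5): no bracket -> illegal
(1,2): no bracket -> illegal
(1,4): no bracket -> illegal
(2,5): flips 2 -> legal
(3,0): no bracket -> illegal
(3,1): flips 1 -> legal
(3,4): no bracket -> illegal
(3,5): no bracket -> illegal
(4,0): no bracket -> illegal
(4,2): flips 1 -> legal
(5,1): no bracket -> illegal
(5,2): no bracket -> illegal
(5,3): flips 1 -> legal
(5,4): flips 2 -> legal
(5,5): flips 1 -> legal
W mobility = 8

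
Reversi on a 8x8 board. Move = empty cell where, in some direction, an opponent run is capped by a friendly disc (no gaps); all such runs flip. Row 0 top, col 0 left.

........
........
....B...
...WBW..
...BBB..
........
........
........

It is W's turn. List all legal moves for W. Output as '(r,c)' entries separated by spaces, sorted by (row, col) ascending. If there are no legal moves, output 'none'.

(1,3): flips 1 -> legal
(1,4): no bracket -> illegal
(1,5): flips 1 -> legal
(2,3): no bracket -> illegal
(2,5): no bracket -> illegal
(3,2): no bracket -> illegal
(3,6): no bracket -> illegal
(4,2): no bracket -> illegal
(4,6): no bracket -> illegal
(5,2): no bracket -> illegal
(5,3): flips 2 -> legal
(5,4): no bracket -> illegal
(5,5): flips 2 -> legal
(5,6): no bracket -> illegal

Answer: (1,3) (1,5) (5,3) (5,5)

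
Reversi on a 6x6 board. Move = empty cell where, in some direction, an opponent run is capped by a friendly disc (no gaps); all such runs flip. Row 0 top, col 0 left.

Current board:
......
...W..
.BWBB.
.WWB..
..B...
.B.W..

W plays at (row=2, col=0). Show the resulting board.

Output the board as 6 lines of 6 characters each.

Place W at (2,0); scan 8 dirs for brackets.
Dir NW: edge -> no flip
Dir N: first cell '.' (not opp) -> no flip
Dir NE: first cell '.' (not opp) -> no flip
Dir W: edge -> no flip
Dir E: opp run (2,1) capped by W -> flip
Dir SW: edge -> no flip
Dir S: first cell '.' (not opp) -> no flip
Dir SE: first cell 'W' (not opp) -> no flip
All flips: (2,1)

Answer: ......
...W..
WWWBB.
.WWB..
..B...
.B.W..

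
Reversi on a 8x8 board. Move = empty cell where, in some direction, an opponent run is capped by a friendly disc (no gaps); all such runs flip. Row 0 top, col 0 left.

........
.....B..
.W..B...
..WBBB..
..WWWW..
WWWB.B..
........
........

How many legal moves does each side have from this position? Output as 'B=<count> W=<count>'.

Answer: B=5 W=13

Derivation:
-- B to move --
(1,0): no bracket -> illegal
(1,1): no bracket -> illegal
(1,2): no bracket -> illegal
(2,0): no bracket -> illegal
(2,2): no bracket -> illegal
(2,3): no bracket -> illegal
(3,0): no bracket -> illegal
(3,1): flips 2 -> legal
(3,6): no bracket -> illegal
(4,0): no bracket -> illegal
(4,1): no bracket -> illegal
(4,6): no bracket -> illegal
(5,4): flips 1 -> legal
(5,6): flips 1 -> legal
(6,0): flips 2 -> legal
(6,1): flips 2 -> legal
(6,2): no bracket -> illegal
(6,3): no bracket -> illegal
B mobility = 5
-- W to move --
(0,4): no bracket -> illegal
(0,5): no bracket -> illegal
(0,6): flips 3 -> legal
(1,3): no bracket -> illegal
(1,4): flips 2 -> legal
(1,6): no bracket -> illegal
(2,2): flips 1 -> legal
(2,3): flips 2 -> legal
(2,5): flips 2 -> legal
(2,6): flips 1 -> legal
(3,6): flips 3 -> legal
(4,6): no bracket -> illegal
(5,4): flips 1 -> legal
(5,6): no bracket -> illegal
(6,2): flips 1 -> legal
(6,3): flips 1 -> legal
(6,4): flips 1 -> legal
(6,5): flips 1 -> legal
(6,6): flips 1 -> legal
W mobility = 13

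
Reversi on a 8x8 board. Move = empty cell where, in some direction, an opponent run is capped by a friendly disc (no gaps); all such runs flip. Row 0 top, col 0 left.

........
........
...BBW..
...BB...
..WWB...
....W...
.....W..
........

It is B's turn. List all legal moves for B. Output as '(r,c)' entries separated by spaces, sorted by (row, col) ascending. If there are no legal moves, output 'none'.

Answer: (1,6) (2,6) (4,1) (5,1) (5,2) (5,3) (6,4)

Derivation:
(1,4): no bracket -> illegal
(1,5): no bracket -> illegal
(1,6): flips 1 -> legal
(2,6): flips 1 -> legal
(3,1): no bracket -> illegal
(3,2): no bracket -> illegal
(3,5): no bracket -> illegal
(3,6): no bracket -> illegal
(4,1): flips 2 -> legal
(4,5): no bracket -> illegal
(5,1): flips 1 -> legal
(5,2): flips 1 -> legal
(5,3): flips 1 -> legal
(5,5): no bracket -> illegal
(5,6): no bracket -> illegal
(6,3): no bracket -> illegal
(6,4): flips 1 -> legal
(6,6): no bracket -> illegal
(7,4): no bracket -> illegal
(7,5): no bracket -> illegal
(7,6): no bracket -> illegal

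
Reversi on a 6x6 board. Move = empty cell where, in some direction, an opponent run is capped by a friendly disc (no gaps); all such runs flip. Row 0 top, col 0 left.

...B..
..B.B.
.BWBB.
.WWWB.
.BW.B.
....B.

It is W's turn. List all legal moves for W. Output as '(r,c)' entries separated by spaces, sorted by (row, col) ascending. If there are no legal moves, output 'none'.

(0,1): no bracket -> illegal
(0,2): flips 1 -> legal
(0,4): no bracket -> illegal
(0,5): flips 2 -> legal
(1,0): flips 1 -> legal
(1,1): flips 1 -> legal
(1,3): flips 1 -> legal
(1,5): flips 1 -> legal
(2,0): flips 1 -> legal
(2,5): flips 2 -> legal
(3,0): no bracket -> illegal
(3,5): flips 1 -> legal
(4,0): flips 1 -> legal
(4,3): no bracket -> illegal
(4,5): no bracket -> illegal
(5,0): flips 1 -> legal
(5,1): flips 1 -> legal
(5,2): no bracket -> illegal
(5,3): no bracket -> illegal
(5,5): flips 1 -> legal

Answer: (0,2) (0,5) (1,0) (1,1) (1,3) (1,5) (2,0) (2,5) (3,5) (4,0) (5,0) (5,1) (5,5)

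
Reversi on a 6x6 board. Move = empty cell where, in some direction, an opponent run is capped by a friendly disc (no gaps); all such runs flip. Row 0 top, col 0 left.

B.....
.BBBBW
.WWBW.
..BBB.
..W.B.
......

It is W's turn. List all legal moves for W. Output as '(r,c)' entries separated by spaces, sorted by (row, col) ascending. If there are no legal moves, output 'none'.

(0,1): flips 1 -> legal
(0,2): flips 2 -> legal
(0,3): flips 1 -> legal
(0,4): flips 2 -> legal
(0,5): no bracket -> illegal
(1,0): flips 4 -> legal
(2,0): no bracket -> illegal
(2,5): no bracket -> illegal
(3,1): no bracket -> illegal
(3,5): no bracket -> illegal
(4,1): no bracket -> illegal
(4,3): flips 1 -> legal
(4,5): no bracket -> illegal
(5,3): no bracket -> illegal
(5,4): flips 2 -> legal
(5,5): flips 2 -> legal

Answer: (0,1) (0,2) (0,3) (0,4) (1,0) (4,3) (5,4) (5,5)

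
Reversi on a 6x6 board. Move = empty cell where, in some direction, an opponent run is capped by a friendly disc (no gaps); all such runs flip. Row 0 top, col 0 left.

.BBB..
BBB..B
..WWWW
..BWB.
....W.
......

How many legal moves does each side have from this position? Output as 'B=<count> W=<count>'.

Answer: B=5 W=8

Derivation:
-- B to move --
(1,3): no bracket -> illegal
(1,4): flips 2 -> legal
(2,1): no bracket -> illegal
(3,1): no bracket -> illegal
(3,5): flips 1 -> legal
(4,2): flips 2 -> legal
(4,3): no bracket -> illegal
(4,5): no bracket -> illegal
(5,3): no bracket -> illegal
(5,4): flips 1 -> legal
(5,5): flips 3 -> legal
B mobility = 5
-- W to move --
(0,0): flips 1 -> legal
(0,4): no bracket -> illegal
(0,5): flips 1 -> legal
(1,3): no bracket -> illegal
(1,4): no bracket -> illegal
(2,0): no bracket -> illegal
(2,1): no bracket -> illegal
(3,1): flips 1 -> legal
(3,5): flips 1 -> legal
(4,1): flips 1 -> legal
(4,2): flips 1 -> legal
(4,3): flips 1 -> legal
(4,5): flips 1 -> legal
W mobility = 8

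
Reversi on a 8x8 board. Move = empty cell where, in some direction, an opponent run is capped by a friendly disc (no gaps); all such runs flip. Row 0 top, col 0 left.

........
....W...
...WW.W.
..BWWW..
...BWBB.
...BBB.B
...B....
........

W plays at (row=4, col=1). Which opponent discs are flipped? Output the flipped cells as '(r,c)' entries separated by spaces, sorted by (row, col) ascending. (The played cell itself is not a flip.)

Dir NW: first cell '.' (not opp) -> no flip
Dir N: first cell '.' (not opp) -> no flip
Dir NE: opp run (3,2) capped by W -> flip
Dir W: first cell '.' (not opp) -> no flip
Dir E: first cell '.' (not opp) -> no flip
Dir SW: first cell '.' (not opp) -> no flip
Dir S: first cell '.' (not opp) -> no flip
Dir SE: first cell '.' (not opp) -> no flip

Answer: (3,2)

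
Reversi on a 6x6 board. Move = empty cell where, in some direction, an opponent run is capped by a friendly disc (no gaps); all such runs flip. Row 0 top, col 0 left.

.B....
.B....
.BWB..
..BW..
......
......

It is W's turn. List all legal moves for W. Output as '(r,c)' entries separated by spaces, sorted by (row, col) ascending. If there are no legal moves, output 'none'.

Answer: (0,0) (1,3) (2,0) (2,4) (3,1) (4,2)

Derivation:
(0,0): flips 1 -> legal
(0,2): no bracket -> illegal
(1,0): no bracket -> illegal
(1,2): no bracket -> illegal
(1,3): flips 1 -> legal
(1,4): no bracket -> illegal
(2,0): flips 1 -> legal
(2,4): flips 1 -> legal
(3,0): no bracket -> illegal
(3,1): flips 1 -> legal
(3,4): no bracket -> illegal
(4,1): no bracket -> illegal
(4,2): flips 1 -> legal
(4,3): no bracket -> illegal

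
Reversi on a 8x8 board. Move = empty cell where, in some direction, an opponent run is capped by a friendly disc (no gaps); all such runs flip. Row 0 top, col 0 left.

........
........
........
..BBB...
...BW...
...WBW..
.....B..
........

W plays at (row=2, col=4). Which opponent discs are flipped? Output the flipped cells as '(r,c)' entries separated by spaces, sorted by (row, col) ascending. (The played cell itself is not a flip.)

Answer: (3,4)

Derivation:
Dir NW: first cell '.' (not opp) -> no flip
Dir N: first cell '.' (not opp) -> no flip
Dir NE: first cell '.' (not opp) -> no flip
Dir W: first cell '.' (not opp) -> no flip
Dir E: first cell '.' (not opp) -> no flip
Dir SW: opp run (3,3), next='.' -> no flip
Dir S: opp run (3,4) capped by W -> flip
Dir SE: first cell '.' (not opp) -> no flip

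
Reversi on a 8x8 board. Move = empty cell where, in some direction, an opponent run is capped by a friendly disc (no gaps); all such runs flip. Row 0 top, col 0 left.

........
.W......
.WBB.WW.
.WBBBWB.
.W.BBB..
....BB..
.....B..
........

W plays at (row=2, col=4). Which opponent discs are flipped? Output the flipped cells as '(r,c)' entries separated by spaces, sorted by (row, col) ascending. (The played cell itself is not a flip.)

Dir NW: first cell '.' (not opp) -> no flip
Dir N: first cell '.' (not opp) -> no flip
Dir NE: first cell '.' (not opp) -> no flip
Dir W: opp run (2,3) (2,2) capped by W -> flip
Dir E: first cell 'W' (not opp) -> no flip
Dir SW: opp run (3,3), next='.' -> no flip
Dir S: opp run (3,4) (4,4) (5,4), next='.' -> no flip
Dir SE: first cell 'W' (not opp) -> no flip

Answer: (2,2) (2,3)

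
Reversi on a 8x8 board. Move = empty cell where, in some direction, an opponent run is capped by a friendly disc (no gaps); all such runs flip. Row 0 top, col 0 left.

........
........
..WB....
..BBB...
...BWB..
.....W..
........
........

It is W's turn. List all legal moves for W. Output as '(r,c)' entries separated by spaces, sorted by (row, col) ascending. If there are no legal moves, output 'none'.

(1,2): no bracket -> illegal
(1,3): no bracket -> illegal
(1,4): no bracket -> illegal
(2,1): no bracket -> illegal
(2,4): flips 2 -> legal
(2,5): no bracket -> illegal
(3,1): no bracket -> illegal
(3,5): flips 1 -> legal
(3,6): no bracket -> illegal
(4,1): no bracket -> illegal
(4,2): flips 2 -> legal
(4,6): flips 1 -> legal
(5,2): no bracket -> illegal
(5,3): no bracket -> illegal
(5,4): no bracket -> illegal
(5,6): no bracket -> illegal

Answer: (2,4) (3,5) (4,2) (4,6)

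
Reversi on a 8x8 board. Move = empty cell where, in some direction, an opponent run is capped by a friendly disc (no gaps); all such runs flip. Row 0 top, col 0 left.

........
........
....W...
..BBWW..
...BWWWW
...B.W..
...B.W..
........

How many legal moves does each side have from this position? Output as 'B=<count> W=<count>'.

-- B to move --
(1,3): no bracket -> illegal
(1,4): no bracket -> illegal
(1,5): flips 1 -> legal
(2,3): no bracket -> illegal
(2,5): flips 1 -> legal
(2,6): flips 2 -> legal
(3,6): flips 2 -> legal
(3,7): no bracket -> illegal
(5,4): no bracket -> illegal
(5,6): no bracket -> illegal
(5,7): no bracket -> illegal
(6,4): no bracket -> illegal
(6,6): flips 2 -> legal
(7,4): no bracket -> illegal
(7,5): no bracket -> illegal
(7,6): no bracket -> illegal
B mobility = 5
-- W to move --
(2,1): no bracket -> illegal
(2,2): flips 1 -> legal
(2,3): no bracket -> illegal
(3,1): flips 2 -> legal
(4,1): no bracket -> illegal
(4,2): flips 2 -> legal
(5,2): flips 1 -> legal
(5,4): no bracket -> illegal
(6,2): flips 1 -> legal
(6,4): no bracket -> illegal
(7,2): no bracket -> illegal
(7,3): no bracket -> illegal
(7,4): no bracket -> illegal
W mobility = 5

Answer: B=5 W=5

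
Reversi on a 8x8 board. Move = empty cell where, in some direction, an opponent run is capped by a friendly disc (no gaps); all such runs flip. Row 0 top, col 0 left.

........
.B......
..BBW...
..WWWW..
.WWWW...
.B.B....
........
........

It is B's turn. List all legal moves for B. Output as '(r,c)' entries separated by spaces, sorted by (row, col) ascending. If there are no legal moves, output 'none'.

Answer: (1,5) (2,5) (2,6) (3,1) (4,5) (5,0) (5,2) (5,5)

Derivation:
(1,3): no bracket -> illegal
(1,4): no bracket -> illegal
(1,5): flips 3 -> legal
(2,1): no bracket -> illegal
(2,5): flips 1 -> legal
(2,6): flips 2 -> legal
(3,0): no bracket -> illegal
(3,1): flips 2 -> legal
(3,6): no bracket -> illegal
(4,0): no bracket -> illegal
(4,5): flips 1 -> legal
(4,6): no bracket -> illegal
(5,0): flips 2 -> legal
(5,2): flips 2 -> legal
(5,4): no bracket -> illegal
(5,5): flips 2 -> legal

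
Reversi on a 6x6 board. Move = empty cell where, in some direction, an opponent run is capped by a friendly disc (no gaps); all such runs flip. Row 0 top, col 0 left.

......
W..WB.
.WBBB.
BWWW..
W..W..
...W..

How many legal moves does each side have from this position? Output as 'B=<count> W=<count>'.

-- B to move --
(0,0): no bracket -> illegal
(0,1): no bracket -> illegal
(0,2): flips 1 -> legal
(0,3): flips 1 -> legal
(0,4): flips 1 -> legal
(1,1): no bracket -> illegal
(1,2): flips 2 -> legal
(2,0): flips 1 -> legal
(3,4): flips 3 -> legal
(4,1): flips 1 -> legal
(4,2): flips 2 -> legal
(4,4): flips 1 -> legal
(5,0): flips 1 -> legal
(5,1): no bracket -> illegal
(5,2): no bracket -> illegal
(5,4): no bracket -> illegal
B mobility = 10
-- W to move --
(0,3): no bracket -> illegal
(0,4): no bracket -> illegal
(0,5): flips 2 -> legal
(1,1): flips 1 -> legal
(1,2): flips 1 -> legal
(1,5): flips 2 -> legal
(2,0): flips 1 -> legal
(2,5): flips 3 -> legal
(3,4): no bracket -> illegal
(3,5): flips 1 -> legal
(4,1): no bracket -> illegal
W mobility = 7

Answer: B=10 W=7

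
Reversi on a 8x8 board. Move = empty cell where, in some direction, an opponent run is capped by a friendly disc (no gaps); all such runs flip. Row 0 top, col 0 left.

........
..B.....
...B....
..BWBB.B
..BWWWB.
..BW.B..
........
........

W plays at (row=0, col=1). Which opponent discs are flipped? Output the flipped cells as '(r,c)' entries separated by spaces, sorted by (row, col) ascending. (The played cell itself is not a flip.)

Answer: (1,2) (2,3) (3,4)

Derivation:
Dir NW: edge -> no flip
Dir N: edge -> no flip
Dir NE: edge -> no flip
Dir W: first cell '.' (not opp) -> no flip
Dir E: first cell '.' (not opp) -> no flip
Dir SW: first cell '.' (not opp) -> no flip
Dir S: first cell '.' (not opp) -> no flip
Dir SE: opp run (1,2) (2,3) (3,4) capped by W -> flip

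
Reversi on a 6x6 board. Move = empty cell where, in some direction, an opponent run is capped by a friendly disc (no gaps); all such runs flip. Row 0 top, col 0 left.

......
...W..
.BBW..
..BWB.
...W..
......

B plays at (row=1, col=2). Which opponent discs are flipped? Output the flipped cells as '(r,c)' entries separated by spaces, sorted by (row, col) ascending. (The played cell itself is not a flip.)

Answer: (2,3)

Derivation:
Dir NW: first cell '.' (not opp) -> no flip
Dir N: first cell '.' (not opp) -> no flip
Dir NE: first cell '.' (not opp) -> no flip
Dir W: first cell '.' (not opp) -> no flip
Dir E: opp run (1,3), next='.' -> no flip
Dir SW: first cell 'B' (not opp) -> no flip
Dir S: first cell 'B' (not opp) -> no flip
Dir SE: opp run (2,3) capped by B -> flip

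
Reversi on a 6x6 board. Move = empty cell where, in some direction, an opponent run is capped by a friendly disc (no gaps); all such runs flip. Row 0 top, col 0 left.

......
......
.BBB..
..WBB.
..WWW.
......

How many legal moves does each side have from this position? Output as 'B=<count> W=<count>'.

-- B to move --
(3,1): flips 1 -> legal
(3,5): no bracket -> illegal
(4,1): flips 1 -> legal
(4,5): no bracket -> illegal
(5,1): flips 1 -> legal
(5,2): flips 3 -> legal
(5,3): flips 1 -> legal
(5,4): flips 3 -> legal
(5,5): flips 1 -> legal
B mobility = 7
-- W to move --
(1,0): flips 1 -> legal
(1,1): flips 2 -> legal
(1,2): flips 1 -> legal
(1,3): flips 2 -> legal
(1,4): flips 1 -> legal
(2,0): no bracket -> illegal
(2,4): flips 2 -> legal
(2,5): flips 1 -> legal
(3,0): no bracket -> illegal
(3,1): no bracket -> illegal
(3,5): flips 2 -> legal
(4,5): no bracket -> illegal
W mobility = 8

Answer: B=7 W=8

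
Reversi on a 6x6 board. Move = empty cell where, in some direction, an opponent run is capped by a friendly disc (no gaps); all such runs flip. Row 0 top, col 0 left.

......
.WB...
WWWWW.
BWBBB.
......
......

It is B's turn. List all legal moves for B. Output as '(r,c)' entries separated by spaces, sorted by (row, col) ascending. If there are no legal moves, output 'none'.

(0,0): flips 2 -> legal
(0,1): no bracket -> illegal
(0,2): no bracket -> illegal
(1,0): flips 3 -> legal
(1,3): flips 1 -> legal
(1,4): flips 2 -> legal
(1,5): flips 1 -> legal
(2,5): no bracket -> illegal
(3,5): no bracket -> illegal
(4,0): no bracket -> illegal
(4,1): no bracket -> illegal
(4,2): no bracket -> illegal

Answer: (0,0) (1,0) (1,3) (1,4) (1,5)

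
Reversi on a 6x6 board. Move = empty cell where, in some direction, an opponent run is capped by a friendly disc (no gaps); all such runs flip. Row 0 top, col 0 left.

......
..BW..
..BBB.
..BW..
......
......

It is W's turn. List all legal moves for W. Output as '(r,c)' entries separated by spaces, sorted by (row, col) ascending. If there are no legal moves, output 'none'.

Answer: (1,1) (1,5) (3,1) (3,5)

Derivation:
(0,1): no bracket -> illegal
(0,2): no bracket -> illegal
(0,3): no bracket -> illegal
(1,1): flips 2 -> legal
(1,4): no bracket -> illegal
(1,5): flips 1 -> legal
(2,1): no bracket -> illegal
(2,5): no bracket -> illegal
(3,1): flips 2 -> legal
(3,4): no bracket -> illegal
(3,5): flips 1 -> legal
(4,1): no bracket -> illegal
(4,2): no bracket -> illegal
(4,3): no bracket -> illegal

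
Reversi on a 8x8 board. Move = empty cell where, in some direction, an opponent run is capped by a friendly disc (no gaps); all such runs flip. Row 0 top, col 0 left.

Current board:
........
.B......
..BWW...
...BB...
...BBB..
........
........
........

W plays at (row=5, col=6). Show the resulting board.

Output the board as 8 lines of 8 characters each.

Place W at (5,6); scan 8 dirs for brackets.
Dir NW: opp run (4,5) (3,4) capped by W -> flip
Dir N: first cell '.' (not opp) -> no flip
Dir NE: first cell '.' (not opp) -> no flip
Dir W: first cell '.' (not opp) -> no flip
Dir E: first cell '.' (not opp) -> no flip
Dir SW: first cell '.' (not opp) -> no flip
Dir S: first cell '.' (not opp) -> no flip
Dir SE: first cell '.' (not opp) -> no flip
All flips: (3,4) (4,5)

Answer: ........
.B......
..BWW...
...BW...
...BBW..
......W.
........
........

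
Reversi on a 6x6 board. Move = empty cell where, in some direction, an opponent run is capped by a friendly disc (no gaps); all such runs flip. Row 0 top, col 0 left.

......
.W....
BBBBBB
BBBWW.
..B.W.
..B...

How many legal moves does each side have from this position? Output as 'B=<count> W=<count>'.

Answer: B=8 W=6

Derivation:
-- B to move --
(0,0): flips 1 -> legal
(0,1): flips 1 -> legal
(0,2): flips 1 -> legal
(1,0): no bracket -> illegal
(1,2): no bracket -> illegal
(3,5): flips 2 -> legal
(4,3): flips 2 -> legal
(4,5): flips 1 -> legal
(5,3): no bracket -> illegal
(5,4): flips 2 -> legal
(5,5): flips 2 -> legal
B mobility = 8
-- W to move --
(1,0): no bracket -> illegal
(1,2): flips 1 -> legal
(1,3): flips 1 -> legal
(1,4): flips 1 -> legal
(1,5): flips 1 -> legal
(3,5): no bracket -> illegal
(4,0): no bracket -> illegal
(4,1): flips 2 -> legal
(4,3): no bracket -> illegal
(5,1): flips 1 -> legal
(5,3): no bracket -> illegal
W mobility = 6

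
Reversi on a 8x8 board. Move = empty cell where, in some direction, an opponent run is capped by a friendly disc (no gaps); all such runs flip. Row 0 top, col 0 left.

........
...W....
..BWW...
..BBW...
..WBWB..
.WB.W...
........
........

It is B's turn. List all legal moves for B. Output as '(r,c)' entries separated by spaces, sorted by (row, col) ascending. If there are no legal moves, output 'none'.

(0,2): no bracket -> illegal
(0,3): flips 2 -> legal
(0,4): flips 1 -> legal
(1,2): flips 2 -> legal
(1,4): flips 1 -> legal
(1,5): flips 1 -> legal
(2,5): flips 3 -> legal
(3,1): no bracket -> illegal
(3,5): flips 1 -> legal
(4,0): no bracket -> illegal
(4,1): flips 1 -> legal
(5,0): flips 1 -> legal
(5,3): no bracket -> illegal
(5,5): flips 1 -> legal
(6,0): flips 2 -> legal
(6,1): no bracket -> illegal
(6,2): no bracket -> illegal
(6,3): flips 1 -> legal
(6,4): no bracket -> illegal
(6,5): flips 1 -> legal

Answer: (0,3) (0,4) (1,2) (1,4) (1,5) (2,5) (3,5) (4,1) (5,0) (5,5) (6,0) (6,3) (6,5)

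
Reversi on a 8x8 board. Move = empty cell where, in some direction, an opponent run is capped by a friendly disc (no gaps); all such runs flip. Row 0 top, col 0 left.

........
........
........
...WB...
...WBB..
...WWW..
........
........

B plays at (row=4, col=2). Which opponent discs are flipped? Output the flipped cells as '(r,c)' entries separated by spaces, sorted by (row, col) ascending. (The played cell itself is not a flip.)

Answer: (4,3)

Derivation:
Dir NW: first cell '.' (not opp) -> no flip
Dir N: first cell '.' (not opp) -> no flip
Dir NE: opp run (3,3), next='.' -> no flip
Dir W: first cell '.' (not opp) -> no flip
Dir E: opp run (4,3) capped by B -> flip
Dir SW: first cell '.' (not opp) -> no flip
Dir S: first cell '.' (not opp) -> no flip
Dir SE: opp run (5,3), next='.' -> no flip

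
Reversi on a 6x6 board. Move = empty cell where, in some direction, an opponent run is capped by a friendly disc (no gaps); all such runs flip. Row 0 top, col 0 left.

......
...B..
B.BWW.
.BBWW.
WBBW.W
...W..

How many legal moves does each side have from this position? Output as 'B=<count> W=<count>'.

Answer: B=6 W=8

Derivation:
-- B to move --
(1,2): no bracket -> illegal
(1,4): flips 1 -> legal
(1,5): flips 2 -> legal
(2,5): flips 2 -> legal
(3,0): no bracket -> illegal
(3,5): flips 3 -> legal
(4,4): flips 2 -> legal
(5,0): no bracket -> illegal
(5,1): no bracket -> illegal
(5,2): no bracket -> illegal
(5,4): flips 1 -> legal
(5,5): no bracket -> illegal
B mobility = 6
-- W to move --
(0,2): flips 1 -> legal
(0,3): flips 1 -> legal
(0,4): flips 3 -> legal
(1,0): no bracket -> illegal
(1,1): flips 1 -> legal
(1,2): no bracket -> illegal
(1,4): no bracket -> illegal
(2,1): flips 2 -> legal
(3,0): flips 2 -> legal
(5,0): flips 2 -> legal
(5,1): flips 1 -> legal
(5,2): no bracket -> illegal
W mobility = 8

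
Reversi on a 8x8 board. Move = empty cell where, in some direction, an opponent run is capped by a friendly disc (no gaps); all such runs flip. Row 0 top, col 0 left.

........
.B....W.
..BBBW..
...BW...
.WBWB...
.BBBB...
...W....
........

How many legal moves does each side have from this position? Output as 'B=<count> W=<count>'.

-- B to move --
(0,5): no bracket -> illegal
(0,6): no bracket -> illegal
(0,7): flips 4 -> legal
(1,4): no bracket -> illegal
(1,5): no bracket -> illegal
(1,7): no bracket -> illegal
(2,6): flips 1 -> legal
(2,7): no bracket -> illegal
(3,0): flips 1 -> legal
(3,1): flips 1 -> legal
(3,2): flips 1 -> legal
(3,5): flips 1 -> legal
(3,6): no bracket -> illegal
(4,0): flips 1 -> legal
(4,5): flips 1 -> legal
(5,0): no bracket -> illegal
(6,2): no bracket -> illegal
(6,4): no bracket -> illegal
(7,2): flips 1 -> legal
(7,3): flips 1 -> legal
(7,4): flips 1 -> legal
B mobility = 11
-- W to move --
(0,0): no bracket -> illegal
(0,1): no bracket -> illegal
(0,2): no bracket -> illegal
(1,0): no bracket -> illegal
(1,2): flips 1 -> legal
(1,3): flips 2 -> legal
(1,4): flips 1 -> legal
(1,5): no bracket -> illegal
(2,0): no bracket -> illegal
(2,1): flips 3 -> legal
(3,1): no bracket -> illegal
(3,2): flips 1 -> legal
(3,5): no bracket -> illegal
(4,0): no bracket -> illegal
(4,5): flips 2 -> legal
(5,0): no bracket -> illegal
(5,5): no bracket -> illegal
(6,0): no bracket -> illegal
(6,1): flips 2 -> legal
(6,2): no bracket -> illegal
(6,4): flips 2 -> legal
(6,5): flips 1 -> legal
W mobility = 9

Answer: B=11 W=9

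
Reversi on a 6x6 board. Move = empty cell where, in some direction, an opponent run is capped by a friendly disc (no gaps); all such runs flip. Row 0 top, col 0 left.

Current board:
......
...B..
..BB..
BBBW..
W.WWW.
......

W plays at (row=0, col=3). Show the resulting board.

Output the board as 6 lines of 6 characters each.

Place W at (0,3); scan 8 dirs for brackets.
Dir NW: edge -> no flip
Dir N: edge -> no flip
Dir NE: edge -> no flip
Dir W: first cell '.' (not opp) -> no flip
Dir E: first cell '.' (not opp) -> no flip
Dir SW: first cell '.' (not opp) -> no flip
Dir S: opp run (1,3) (2,3) capped by W -> flip
Dir SE: first cell '.' (not opp) -> no flip
All flips: (1,3) (2,3)

Answer: ...W..
...W..
..BW..
BBBW..
W.WWW.
......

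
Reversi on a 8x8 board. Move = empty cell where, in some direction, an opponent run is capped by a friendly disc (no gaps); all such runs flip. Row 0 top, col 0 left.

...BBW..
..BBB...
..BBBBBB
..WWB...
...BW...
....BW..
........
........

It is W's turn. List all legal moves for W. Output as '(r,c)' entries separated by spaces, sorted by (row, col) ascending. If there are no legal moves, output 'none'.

(0,1): no bracket -> illegal
(0,2): flips 4 -> legal
(1,1): flips 1 -> legal
(1,5): flips 1 -> legal
(1,6): no bracket -> illegal
(1,7): no bracket -> illegal
(2,1): no bracket -> illegal
(3,1): no bracket -> illegal
(3,5): flips 1 -> legal
(3,6): no bracket -> illegal
(3,7): no bracket -> illegal
(4,2): flips 1 -> legal
(4,5): no bracket -> illegal
(5,2): no bracket -> illegal
(5,3): flips 2 -> legal
(6,3): no bracket -> illegal
(6,4): flips 1 -> legal
(6,5): flips 2 -> legal

Answer: (0,2) (1,1) (1,5) (3,5) (4,2) (5,3) (6,4) (6,5)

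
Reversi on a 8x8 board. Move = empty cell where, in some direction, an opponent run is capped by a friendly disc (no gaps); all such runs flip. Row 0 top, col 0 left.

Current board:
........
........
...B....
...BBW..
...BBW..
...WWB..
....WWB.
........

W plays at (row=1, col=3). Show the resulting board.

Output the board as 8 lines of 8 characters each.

Place W at (1,3); scan 8 dirs for brackets.
Dir NW: first cell '.' (not opp) -> no flip
Dir N: first cell '.' (not opp) -> no flip
Dir NE: first cell '.' (not opp) -> no flip
Dir W: first cell '.' (not opp) -> no flip
Dir E: first cell '.' (not opp) -> no flip
Dir SW: first cell '.' (not opp) -> no flip
Dir S: opp run (2,3) (3,3) (4,3) capped by W -> flip
Dir SE: first cell '.' (not opp) -> no flip
All flips: (2,3) (3,3) (4,3)

Answer: ........
...W....
...W....
...WBW..
...WBW..
...WWB..
....WWB.
........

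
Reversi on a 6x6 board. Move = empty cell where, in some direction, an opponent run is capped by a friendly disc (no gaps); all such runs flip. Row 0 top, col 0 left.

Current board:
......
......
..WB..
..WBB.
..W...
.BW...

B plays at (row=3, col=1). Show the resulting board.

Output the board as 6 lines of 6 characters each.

Answer: ......
......
..WB..
.BBBB.
..W...
.BW...

Derivation:
Place B at (3,1); scan 8 dirs for brackets.
Dir NW: first cell '.' (not opp) -> no flip
Dir N: first cell '.' (not opp) -> no flip
Dir NE: opp run (2,2), next='.' -> no flip
Dir W: first cell '.' (not opp) -> no flip
Dir E: opp run (3,2) capped by B -> flip
Dir SW: first cell '.' (not opp) -> no flip
Dir S: first cell '.' (not opp) -> no flip
Dir SE: opp run (4,2), next='.' -> no flip
All flips: (3,2)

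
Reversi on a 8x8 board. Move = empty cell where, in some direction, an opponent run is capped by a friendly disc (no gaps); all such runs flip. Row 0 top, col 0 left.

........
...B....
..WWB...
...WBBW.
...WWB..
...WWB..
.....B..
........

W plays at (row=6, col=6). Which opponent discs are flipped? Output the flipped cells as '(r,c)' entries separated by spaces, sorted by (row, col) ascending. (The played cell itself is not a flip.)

Answer: (5,5)

Derivation:
Dir NW: opp run (5,5) capped by W -> flip
Dir N: first cell '.' (not opp) -> no flip
Dir NE: first cell '.' (not opp) -> no flip
Dir W: opp run (6,5), next='.' -> no flip
Dir E: first cell '.' (not opp) -> no flip
Dir SW: first cell '.' (not opp) -> no flip
Dir S: first cell '.' (not opp) -> no flip
Dir SE: first cell '.' (not opp) -> no flip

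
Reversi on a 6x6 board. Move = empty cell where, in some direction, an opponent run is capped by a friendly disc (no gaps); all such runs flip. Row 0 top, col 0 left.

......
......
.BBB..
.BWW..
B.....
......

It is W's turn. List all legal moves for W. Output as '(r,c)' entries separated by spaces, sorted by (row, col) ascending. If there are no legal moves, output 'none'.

Answer: (1,0) (1,1) (1,2) (1,3) (1,4) (3,0)

Derivation:
(1,0): flips 1 -> legal
(1,1): flips 1 -> legal
(1,2): flips 1 -> legal
(1,3): flips 1 -> legal
(1,4): flips 1 -> legal
(2,0): no bracket -> illegal
(2,4): no bracket -> illegal
(3,0): flips 1 -> legal
(3,4): no bracket -> illegal
(4,1): no bracket -> illegal
(4,2): no bracket -> illegal
(5,0): no bracket -> illegal
(5,1): no bracket -> illegal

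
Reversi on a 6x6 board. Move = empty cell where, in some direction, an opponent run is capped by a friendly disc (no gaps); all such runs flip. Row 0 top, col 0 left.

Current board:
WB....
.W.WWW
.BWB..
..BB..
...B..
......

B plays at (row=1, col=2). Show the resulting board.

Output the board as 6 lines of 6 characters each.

Answer: WB....
.WBWWW
.BBB..
..BB..
...B..
......

Derivation:
Place B at (1,2); scan 8 dirs for brackets.
Dir NW: first cell 'B' (not opp) -> no flip
Dir N: first cell '.' (not opp) -> no flip
Dir NE: first cell '.' (not opp) -> no flip
Dir W: opp run (1,1), next='.' -> no flip
Dir E: opp run (1,3) (1,4) (1,5), next=edge -> no flip
Dir SW: first cell 'B' (not opp) -> no flip
Dir S: opp run (2,2) capped by B -> flip
Dir SE: first cell 'B' (not opp) -> no flip
All flips: (2,2)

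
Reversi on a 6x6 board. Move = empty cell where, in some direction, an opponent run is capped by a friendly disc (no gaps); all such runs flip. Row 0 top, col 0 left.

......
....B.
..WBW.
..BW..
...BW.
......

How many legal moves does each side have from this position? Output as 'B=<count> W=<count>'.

Answer: B=5 W=5

Derivation:
-- B to move --
(1,1): no bracket -> illegal
(1,2): flips 1 -> legal
(1,3): no bracket -> illegal
(1,5): no bracket -> illegal
(2,1): flips 1 -> legal
(2,5): flips 1 -> legal
(3,1): no bracket -> illegal
(3,4): flips 2 -> legal
(3,5): no bracket -> illegal
(4,2): no bracket -> illegal
(4,5): flips 1 -> legal
(5,3): no bracket -> illegal
(5,4): no bracket -> illegal
(5,5): no bracket -> illegal
B mobility = 5
-- W to move --
(0,3): no bracket -> illegal
(0,4): flips 1 -> legal
(0,5): no bracket -> illegal
(1,2): no bracket -> illegal
(1,3): flips 1 -> legal
(1,5): no bracket -> illegal
(2,1): no bracket -> illegal
(2,5): no bracket -> illegal
(3,1): flips 1 -> legal
(3,4): no bracket -> illegal
(4,1): no bracket -> illegal
(4,2): flips 2 -> legal
(5,2): no bracket -> illegal
(5,3): flips 1 -> legal
(5,4): no bracket -> illegal
W mobility = 5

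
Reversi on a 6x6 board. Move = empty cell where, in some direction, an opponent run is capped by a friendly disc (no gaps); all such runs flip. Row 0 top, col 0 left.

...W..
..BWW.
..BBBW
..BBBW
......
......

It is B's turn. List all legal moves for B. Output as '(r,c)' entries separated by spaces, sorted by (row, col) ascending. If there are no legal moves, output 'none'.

Answer: (0,2) (0,4) (0,5) (1,5)

Derivation:
(0,2): flips 1 -> legal
(0,4): flips 2 -> legal
(0,5): flips 1 -> legal
(1,5): flips 2 -> legal
(4,4): no bracket -> illegal
(4,5): no bracket -> illegal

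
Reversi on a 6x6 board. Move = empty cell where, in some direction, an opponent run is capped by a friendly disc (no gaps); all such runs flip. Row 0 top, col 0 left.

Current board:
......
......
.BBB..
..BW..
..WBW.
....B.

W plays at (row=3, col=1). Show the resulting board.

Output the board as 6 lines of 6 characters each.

Place W at (3,1); scan 8 dirs for brackets.
Dir NW: first cell '.' (not opp) -> no flip
Dir N: opp run (2,1), next='.' -> no flip
Dir NE: opp run (2,2), next='.' -> no flip
Dir W: first cell '.' (not opp) -> no flip
Dir E: opp run (3,2) capped by W -> flip
Dir SW: first cell '.' (not opp) -> no flip
Dir S: first cell '.' (not opp) -> no flip
Dir SE: first cell 'W' (not opp) -> no flip
All flips: (3,2)

Answer: ......
......
.BBB..
.WWW..
..WBW.
....B.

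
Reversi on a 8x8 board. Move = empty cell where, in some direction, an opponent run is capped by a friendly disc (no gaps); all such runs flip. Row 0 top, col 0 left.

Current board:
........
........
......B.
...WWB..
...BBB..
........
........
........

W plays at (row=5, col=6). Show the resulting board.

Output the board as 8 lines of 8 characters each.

Place W at (5,6); scan 8 dirs for brackets.
Dir NW: opp run (4,5) capped by W -> flip
Dir N: first cell '.' (not opp) -> no flip
Dir NE: first cell '.' (not opp) -> no flip
Dir W: first cell '.' (not opp) -> no flip
Dir E: first cell '.' (not opp) -> no flip
Dir SW: first cell '.' (not opp) -> no flip
Dir S: first cell '.' (not opp) -> no flip
Dir SE: first cell '.' (not opp) -> no flip
All flips: (4,5)

Answer: ........
........
......B.
...WWB..
...BBW..
......W.
........
........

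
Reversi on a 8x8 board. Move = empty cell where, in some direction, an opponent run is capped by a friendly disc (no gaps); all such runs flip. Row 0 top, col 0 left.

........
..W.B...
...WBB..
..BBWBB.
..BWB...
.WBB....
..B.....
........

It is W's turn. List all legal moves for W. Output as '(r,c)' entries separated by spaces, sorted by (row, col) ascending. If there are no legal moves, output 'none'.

(0,3): no bracket -> illegal
(0,4): flips 2 -> legal
(0,5): flips 1 -> legal
(1,3): no bracket -> illegal
(1,5): flips 3 -> legal
(1,6): flips 1 -> legal
(2,1): flips 1 -> legal
(2,2): no bracket -> illegal
(2,6): flips 2 -> legal
(2,7): no bracket -> illegal
(3,1): flips 2 -> legal
(3,7): flips 2 -> legal
(4,1): flips 2 -> legal
(4,5): flips 1 -> legal
(4,6): no bracket -> illegal
(4,7): no bracket -> illegal
(5,4): flips 3 -> legal
(5,5): no bracket -> illegal
(6,1): flips 1 -> legal
(6,3): flips 1 -> legal
(6,4): no bracket -> illegal
(7,1): no bracket -> illegal
(7,2): no bracket -> illegal
(7,3): flips 1 -> legal

Answer: (0,4) (0,5) (1,5) (1,6) (2,1) (2,6) (3,1) (3,7) (4,1) (4,5) (5,4) (6,1) (6,3) (7,3)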